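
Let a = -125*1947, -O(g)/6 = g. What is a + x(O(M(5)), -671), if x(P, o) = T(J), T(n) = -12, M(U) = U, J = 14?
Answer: -243387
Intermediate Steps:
O(g) = -6*g
x(P, o) = -12
a = -243375
a + x(O(M(5)), -671) = -243375 - 12 = -243387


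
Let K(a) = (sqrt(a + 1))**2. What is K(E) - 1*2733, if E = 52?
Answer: -2680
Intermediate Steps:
K(a) = 1 + a (K(a) = (sqrt(1 + a))**2 = 1 + a)
K(E) - 1*2733 = (1 + 52) - 1*2733 = 53 - 2733 = -2680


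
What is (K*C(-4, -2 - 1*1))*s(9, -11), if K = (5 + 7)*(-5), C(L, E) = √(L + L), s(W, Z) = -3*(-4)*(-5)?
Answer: 7200*I*√2 ≈ 10182.0*I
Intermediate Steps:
s(W, Z) = -60 (s(W, Z) = 12*(-5) = -60)
C(L, E) = √2*√L (C(L, E) = √(2*L) = √2*√L)
K = -60 (K = 12*(-5) = -60)
(K*C(-4, -2 - 1*1))*s(9, -11) = -60*√2*√(-4)*(-60) = -60*√2*2*I*(-60) = -120*I*√2*(-60) = 7200*I*√2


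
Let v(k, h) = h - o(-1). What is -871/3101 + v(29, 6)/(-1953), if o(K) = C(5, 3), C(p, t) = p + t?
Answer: -34589/123597 ≈ -0.27985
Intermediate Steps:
o(K) = 8 (o(K) = 5 + 3 = 8)
v(k, h) = -8 + h (v(k, h) = h - 1*8 = h - 8 = -8 + h)
-871/3101 + v(29, 6)/(-1953) = -871/3101 + (-8 + 6)/(-1953) = -871*1/3101 - 2*(-1/1953) = -871/3101 + 2/1953 = -34589/123597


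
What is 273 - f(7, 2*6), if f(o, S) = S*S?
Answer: 129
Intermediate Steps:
f(o, S) = S**2
273 - f(7, 2*6) = 273 - (2*6)**2 = 273 - 1*12**2 = 273 - 1*144 = 273 - 144 = 129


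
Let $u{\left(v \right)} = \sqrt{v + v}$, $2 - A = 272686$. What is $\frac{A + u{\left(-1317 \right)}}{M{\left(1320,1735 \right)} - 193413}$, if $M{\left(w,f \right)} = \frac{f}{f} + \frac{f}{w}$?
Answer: $\frac{71988576}{51060421} - \frac{264 i \sqrt{2634}}{51060421} \approx 1.4099 - 0.00026536 i$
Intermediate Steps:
$A = -272684$ ($A = 2 - 272686 = -272684$)
$M{\left(w,f \right)} = 1 + \frac{f}{w}$
$u{\left(v \right)} = \sqrt{2} \sqrt{v}$ ($u{\left(v \right)} = \sqrt{2 v} = \sqrt{2} \sqrt{v}$)
$\frac{A + u{\left(-1317 \right)}}{M{\left(1320,1735 \right)} - 193413} = \frac{-272684 + \sqrt{2} \sqrt{-1317}}{\frac{1735 + 1320}{1320} - 193413} = \frac{-272684 + \sqrt{2} i \sqrt{1317}}{\frac{1}{1320} \cdot 3055 - 193413} = \frac{-272684 + i \sqrt{2634}}{\frac{611}{264} - 193413} = \frac{-272684 + i \sqrt{2634}}{- \frac{51060421}{264}} = \left(-272684 + i \sqrt{2634}\right) \left(- \frac{264}{51060421}\right) = \frac{71988576}{51060421} - \frac{264 i \sqrt{2634}}{51060421}$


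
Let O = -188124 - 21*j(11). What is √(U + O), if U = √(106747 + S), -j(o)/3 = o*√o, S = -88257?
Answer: √(-188124 + 43*√10 + 693*√11) ≈ 430.92*I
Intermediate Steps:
j(o) = -3*o^(3/2) (j(o) = -3*o*√o = -3*o^(3/2))
O = -188124 + 693*√11 (O = -188124 - 21*(-33*√11) = -188124 - (-693)*√11 = -188124 + 693*√11 ≈ -1.8583e+5)
U = 43*√10 (U = √(106747 - 88257) = √18490 = 43*√10 ≈ 135.98)
√(U + O) = √(43*√10 + (-188124 + 693*√11)) = √(-188124 + 43*√10 + 693*√11)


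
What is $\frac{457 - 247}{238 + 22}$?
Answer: $\frac{21}{26} \approx 0.80769$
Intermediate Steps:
$\frac{457 - 247}{238 + 22} = \frac{210}{260} = 210 \cdot \frac{1}{260} = \frac{21}{26}$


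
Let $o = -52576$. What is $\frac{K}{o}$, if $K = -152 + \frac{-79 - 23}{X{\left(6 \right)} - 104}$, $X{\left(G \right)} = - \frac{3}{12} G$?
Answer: $\frac{257}{89464} \approx 0.0028727$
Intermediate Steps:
$X{\left(G \right)} = - \frac{G}{4}$ ($X{\left(G \right)} = \left(-3\right) \frac{1}{12} G = - \frac{G}{4}$)
$K = - \frac{31868}{211}$ ($K = -152 + \frac{-79 - 23}{\left(- \frac{1}{4}\right) 6 - 104} = -152 + \frac{-79 - 23}{- \frac{3}{2} - 104} = -152 + \frac{1}{- \frac{211}{2}} \left(-102\right) = -152 - - \frac{204}{211} = -152 + \frac{204}{211} = - \frac{31868}{211} \approx -151.03$)
$\frac{K}{o} = - \frac{31868}{211 \left(-52576\right)} = \left(- \frac{31868}{211}\right) \left(- \frac{1}{52576}\right) = \frac{257}{89464}$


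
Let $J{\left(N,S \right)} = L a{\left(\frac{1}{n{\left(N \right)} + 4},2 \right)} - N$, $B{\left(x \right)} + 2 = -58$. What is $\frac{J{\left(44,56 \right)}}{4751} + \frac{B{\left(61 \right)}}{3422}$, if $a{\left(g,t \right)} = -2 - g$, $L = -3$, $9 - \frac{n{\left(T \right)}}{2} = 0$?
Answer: $- \frac{4560923}{178837142} \approx -0.025503$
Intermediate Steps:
$B{\left(x \right)} = -60$ ($B{\left(x \right)} = -2 - 58 = -60$)
$n{\left(T \right)} = 18$ ($n{\left(T \right)} = 18 - 0 = 18 + 0 = 18$)
$J{\left(N,S \right)} = \frac{135}{22} - N$ ($J{\left(N,S \right)} = - 3 \left(-2 - \frac{1}{18 + 4}\right) - N = - 3 \left(-2 - \frac{1}{22}\right) - N = \left(-3\right) \left(- \frac{45}{22}\right) - N = \frac{135}{22} - N$)
$\frac{J{\left(44,56 \right)}}{4751} + \frac{B{\left(61 \right)}}{3422} = \frac{\frac{135}{22} - 44}{4751} - \frac{60}{3422} = \left(\frac{135}{22} - 44\right) \frac{1}{4751} - \frac{30}{1711} = \left(- \frac{833}{22}\right) \frac{1}{4751} - \frac{30}{1711} = - \frac{833}{104522} - \frac{30}{1711} = - \frac{4560923}{178837142}$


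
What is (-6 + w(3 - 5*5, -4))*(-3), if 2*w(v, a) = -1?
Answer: 39/2 ≈ 19.500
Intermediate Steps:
w(v, a) = -½ (w(v, a) = (½)*(-1) = -½)
(-6 + w(3 - 5*5, -4))*(-3) = (-6 - ½)*(-3) = -13/2*(-3) = 39/2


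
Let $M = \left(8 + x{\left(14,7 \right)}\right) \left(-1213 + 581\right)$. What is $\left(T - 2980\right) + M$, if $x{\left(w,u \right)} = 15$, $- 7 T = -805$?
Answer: $-17401$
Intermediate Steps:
$T = 115$ ($T = \left(- \frac{1}{7}\right) \left(-805\right) = 115$)
$M = -14536$ ($M = \left(8 + 15\right) \left(-1213 + 581\right) = 23 \left(-632\right) = -14536$)
$\left(T - 2980\right) + M = \left(115 - 2980\right) - 14536 = -2865 - 14536 = -17401$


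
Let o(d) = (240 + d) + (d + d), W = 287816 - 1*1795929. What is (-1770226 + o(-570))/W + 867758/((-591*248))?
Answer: -524501590663/110520553092 ≈ -4.7457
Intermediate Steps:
W = -1508113 (W = 287816 - 1795929 = -1508113)
o(d) = 240 + 3*d (o(d) = (240 + d) + 2*d = 240 + 3*d)
(-1770226 + o(-570))/W + 867758/((-591*248)) = (-1770226 + (240 + 3*(-570)))/(-1508113) + 867758/((-591*248)) = (-1770226 + (240 - 1710))*(-1/1508113) + 867758/(-146568) = (-1770226 - 1470)*(-1/1508113) + 867758*(-1/146568) = -1771696*(-1/1508113) - 433879/73284 = 1771696/1508113 - 433879/73284 = -524501590663/110520553092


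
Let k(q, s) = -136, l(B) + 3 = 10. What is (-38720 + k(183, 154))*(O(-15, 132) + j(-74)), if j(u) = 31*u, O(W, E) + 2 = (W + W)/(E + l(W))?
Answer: 12401824944/139 ≈ 8.9222e+7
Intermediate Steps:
l(B) = 7 (l(B) = -3 + 10 = 7)
O(W, E) = -2 + 2*W/(7 + E) (O(W, E) = -2 + (W + W)/(E + 7) = -2 + (2*W)/(7 + E) = -2 + 2*W/(7 + E))
(-38720 + k(183, 154))*(O(-15, 132) + j(-74)) = (-38720 - 136)*(2*(-7 - 15 - 1*132)/(7 + 132) + 31*(-74)) = -38856*(2*(-7 - 15 - 132)/139 - 2294) = -38856*(2*(1/139)*(-154) - 2294) = -38856*(-308/139 - 2294) = -38856*(-319174/139) = 12401824944/139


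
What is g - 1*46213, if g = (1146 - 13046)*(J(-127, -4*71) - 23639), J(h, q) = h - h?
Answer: 281257887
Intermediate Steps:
J(h, q) = 0
g = 281304100 (g = (1146 - 13046)*(0 - 23639) = -11900*(-23639) = 281304100)
g - 1*46213 = 281304100 - 1*46213 = 281304100 - 46213 = 281257887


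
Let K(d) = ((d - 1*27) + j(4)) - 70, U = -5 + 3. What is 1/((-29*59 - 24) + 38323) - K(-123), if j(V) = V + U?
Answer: 7976185/36588 ≈ 218.00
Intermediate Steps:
U = -2
j(V) = -2 + V (j(V) = V - 2 = -2 + V)
K(d) = -95 + d (K(d) = ((d - 1*27) + (-2 + 4)) - 70 = ((d - 27) + 2) - 70 = ((-27 + d) + 2) - 70 = (-25 + d) - 70 = -95 + d)
1/((-29*59 - 24) + 38323) - K(-123) = 1/((-29*59 - 24) + 38323) - (-95 - 123) = 1/((-1711 - 24) + 38323) - 1*(-218) = 1/(-1735 + 38323) + 218 = 1/36588 + 218 = 7976185/36588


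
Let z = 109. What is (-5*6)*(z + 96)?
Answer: -6150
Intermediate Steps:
(-5*6)*(z + 96) = (-5*6)*(109 + 96) = -30*205 = -6150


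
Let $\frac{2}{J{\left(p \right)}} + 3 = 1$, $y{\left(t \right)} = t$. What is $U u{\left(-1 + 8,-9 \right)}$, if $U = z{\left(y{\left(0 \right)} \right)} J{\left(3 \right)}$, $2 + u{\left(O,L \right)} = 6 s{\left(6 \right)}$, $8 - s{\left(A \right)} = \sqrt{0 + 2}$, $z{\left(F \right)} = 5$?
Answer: $-230 + 30 \sqrt{2} \approx -187.57$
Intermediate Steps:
$s{\left(A \right)} = 8 - \sqrt{2}$ ($s{\left(A \right)} = 8 - \sqrt{0 + 2} = 8 - \sqrt{2}$)
$u{\left(O,L \right)} = 46 - 6 \sqrt{2}$ ($u{\left(O,L \right)} = -2 + 6 \left(8 - \sqrt{2}\right) = -2 + \left(48 - 6 \sqrt{2}\right) = 46 - 6 \sqrt{2}$)
$J{\left(p \right)} = -1$ ($J{\left(p \right)} = \frac{2}{-3 + 1} = \frac{2}{-2} = 2 \left(- \frac{1}{2}\right) = -1$)
$U = -5$ ($U = 5 \left(-1\right) = -5$)
$U u{\left(-1 + 8,-9 \right)} = - 5 \left(46 - 6 \sqrt{2}\right) = -230 + 30 \sqrt{2}$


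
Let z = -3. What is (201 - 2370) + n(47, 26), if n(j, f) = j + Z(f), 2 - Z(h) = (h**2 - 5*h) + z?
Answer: -2663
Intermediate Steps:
Z(h) = 5 - h**2 + 5*h (Z(h) = 2 - ((h**2 - 5*h) - 3) = 2 - (-3 + h**2 - 5*h) = 2 + (3 - h**2 + 5*h) = 5 - h**2 + 5*h)
n(j, f) = 5 + j - f**2 + 5*f (n(j, f) = j + (5 - f**2 + 5*f) = 5 + j - f**2 + 5*f)
(201 - 2370) + n(47, 26) = (201 - 2370) + (5 + 47 - 1*26**2 + 5*26) = -2169 + (5 + 47 - 1*676 + 130) = -2169 + (5 + 47 - 676 + 130) = -2169 - 494 = -2663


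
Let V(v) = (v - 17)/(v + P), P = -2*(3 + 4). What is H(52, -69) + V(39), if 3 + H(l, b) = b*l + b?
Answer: -91478/25 ≈ -3659.1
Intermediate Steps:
H(l, b) = -3 + b + b*l (H(l, b) = -3 + (b*l + b) = -3 + (b + b*l) = -3 + b + b*l)
P = -14 (P = -2*7 = -14)
V(v) = (-17 + v)/(-14 + v) (V(v) = (v - 17)/(v - 14) = (-17 + v)/(-14 + v))
H(52, -69) + V(39) = (-3 - 69 - 69*52) + (-17 + 39)/(-14 + 39) = (-3 - 69 - 3588) + 22/25 = -3660 + (1/25)*22 = -3660 + 22/25 = -91478/25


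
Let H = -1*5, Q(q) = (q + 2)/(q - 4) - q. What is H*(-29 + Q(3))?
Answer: 185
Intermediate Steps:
Q(q) = -q + (2 + q)/(-4 + q) (Q(q) = (2 + q)/(-4 + q) - q = -q + (2 + q)/(-4 + q))
H = -5
H*(-29 + Q(3)) = -5*(-29 + (2 - 1*3² + 5*3)/(-4 + 3)) = -5*(-29 + (2 - 1*9 + 15)/(-1)) = -5*(-29 - (2 - 9 + 15)) = -5*(-29 - 1*8) = -5*(-29 - 8) = -5*(-37) = 185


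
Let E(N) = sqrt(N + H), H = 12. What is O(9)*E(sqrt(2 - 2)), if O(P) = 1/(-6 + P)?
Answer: 2*sqrt(3)/3 ≈ 1.1547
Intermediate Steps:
E(N) = sqrt(12 + N) (E(N) = sqrt(N + 12) = sqrt(12 + N))
O(9)*E(sqrt(2 - 2)) = sqrt(12 + sqrt(2 - 2))/(-6 + 9) = sqrt(12 + sqrt(0))/3 = sqrt(12 + 0)/3 = sqrt(12)/3 = (2*sqrt(3))/3 = 2*sqrt(3)/3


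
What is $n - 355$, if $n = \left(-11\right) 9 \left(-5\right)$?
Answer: $140$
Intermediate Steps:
$n = 495$ ($n = \left(-99\right) \left(-5\right) = 495$)
$n - 355 = 495 - 355 = 140$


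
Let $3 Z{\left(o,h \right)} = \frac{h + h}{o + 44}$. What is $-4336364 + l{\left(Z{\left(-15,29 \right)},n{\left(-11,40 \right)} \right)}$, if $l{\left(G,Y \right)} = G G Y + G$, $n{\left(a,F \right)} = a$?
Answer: $- \frac{39027314}{9} \approx -4.3364 \cdot 10^{6}$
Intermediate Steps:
$Z{\left(o,h \right)} = \frac{2 h}{3 \left(44 + o\right)}$ ($Z{\left(o,h \right)} = \frac{\left(h + h\right) \frac{1}{o + 44}}{3} = \frac{2 h \frac{1}{44 + o}}{3} = \frac{2 h}{3 \left(44 + o\right)}$)
$l{\left(G,Y \right)} = G + Y G^{2}$ ($l{\left(G,Y \right)} = G^{2} Y + G = Y G^{2} + G = G + Y G^{2}$)
$-4336364 + l{\left(Z{\left(-15,29 \right)},n{\left(-11,40 \right)} \right)} = -4336364 + \frac{2}{3} \cdot 29 \frac{1}{44 - 15} \left(1 + \frac{2}{3} \cdot 29 \frac{1}{44 - 15} \left(-11\right)\right) = -4336364 + \frac{2}{3} \cdot 29 \cdot \frac{1}{29} \left(1 + \frac{2}{3} \cdot 29 \cdot \frac{1}{29} \left(-11\right)\right) = -4336364 + \frac{2 \left(1 + \frac{2}{3} \left(-11\right)\right)}{3} = -4336364 + \frac{2 \left(1 - \frac{22}{3}\right)}{3} = -4336364 + \frac{2}{3} \left(- \frac{19}{3}\right) = -4336364 - \frac{38}{9} = - \frac{39027314}{9}$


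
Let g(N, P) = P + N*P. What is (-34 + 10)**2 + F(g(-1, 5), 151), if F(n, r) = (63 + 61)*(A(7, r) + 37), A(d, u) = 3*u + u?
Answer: 80060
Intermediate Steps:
A(d, u) = 4*u
F(n, r) = 4588 + 496*r (F(n, r) = (63 + 61)*(4*r + 37) = 124*(37 + 4*r) = 4588 + 496*r)
(-34 + 10)**2 + F(g(-1, 5), 151) = (-34 + 10)**2 + (4588 + 496*151) = (-24)**2 + (4588 + 74896) = 576 + 79484 = 80060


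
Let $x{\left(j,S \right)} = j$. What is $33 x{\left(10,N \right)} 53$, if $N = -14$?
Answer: $17490$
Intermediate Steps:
$33 x{\left(10,N \right)} 53 = 33 \cdot 10 \cdot 53 = 330 \cdot 53 = 17490$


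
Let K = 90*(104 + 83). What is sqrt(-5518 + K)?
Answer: 4*sqrt(707) ≈ 106.36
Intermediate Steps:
K = 16830 (K = 90*187 = 16830)
sqrt(-5518 + K) = sqrt(-5518 + 16830) = sqrt(11312) = 4*sqrt(707)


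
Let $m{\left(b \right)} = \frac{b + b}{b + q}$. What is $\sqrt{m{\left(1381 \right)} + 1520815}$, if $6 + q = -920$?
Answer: $\frac{\sqrt{314847982085}}{455} \approx 1233.2$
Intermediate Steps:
$q = -926$ ($q = -6 - 920 = -926$)
$m{\left(b \right)} = \frac{2 b}{-926 + b}$ ($m{\left(b \right)} = \frac{b + b}{b - 926} = \frac{2 b}{-926 + b}$)
$\sqrt{m{\left(1381 \right)} + 1520815} = \sqrt{2 \cdot 1381 \frac{1}{-926 + 1381} + 1520815} = \sqrt{2 \cdot 1381 \cdot \frac{1}{455} + 1520815} = \sqrt{\frac{2762}{455} + 1520815} = \sqrt{\frac{691973587}{455}} = \frac{\sqrt{314847982085}}{455}$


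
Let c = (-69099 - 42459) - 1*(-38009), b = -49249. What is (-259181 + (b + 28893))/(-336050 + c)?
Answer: 93179/136533 ≈ 0.68246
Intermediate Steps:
c = -73549 (c = -111558 + 38009 = -73549)
(-259181 + (b + 28893))/(-336050 + c) = (-259181 + (-49249 + 28893))/(-336050 - 73549) = (-259181 - 20356)/(-409599) = -279537*(-1/409599) = 93179/136533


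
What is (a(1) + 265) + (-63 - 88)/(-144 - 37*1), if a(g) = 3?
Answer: 48659/181 ≈ 268.83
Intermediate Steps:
(a(1) + 265) + (-63 - 88)/(-144 - 37*1) = (3 + 265) + (-63 - 88)/(-144 - 37*1) = 268 - 151/(-144 - 37) = 268 - 151/(-181) = 268 - 151*(-1/181) = 268 + 151/181 = 48659/181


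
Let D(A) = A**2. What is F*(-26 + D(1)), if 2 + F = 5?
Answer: -75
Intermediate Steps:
F = 3 (F = -2 + 5 = 3)
F*(-26 + D(1)) = 3*(-26 + 1**2) = 3*(-26 + 1) = 3*(-25) = -75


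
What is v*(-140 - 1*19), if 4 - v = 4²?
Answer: 1908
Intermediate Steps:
v = -12 (v = 4 - 1*4² = 4 - 1*16 = 4 - 16 = -12)
v*(-140 - 1*19) = -12*(-140 - 1*19) = -12*(-140 - 19) = -12*(-159) = 1908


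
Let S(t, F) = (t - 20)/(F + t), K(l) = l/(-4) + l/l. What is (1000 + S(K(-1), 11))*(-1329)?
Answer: -65021325/49 ≈ -1.3270e+6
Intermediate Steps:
K(l) = 1 - l/4 (K(l) = l*(-1/4) + 1 = -l/4 + 1 = 1 - l/4)
S(t, F) = (-20 + t)/(F + t)
(1000 + S(K(-1), 11))*(-1329) = (1000 + (-20 + (1 - 1/4*(-1)))/(11 + (1 - 1/4*(-1))))*(-1329) = (1000 + (-20 + (1 + 1/4))/(11 + (1 + 1/4)))*(-1329) = (1000 + (-20 + 5/4)/(11 + 5/4))*(-1329) = (1000 - 75/4/(49/4))*(-1329) = (1000 + (4/49)*(-75/4))*(-1329) = (1000 - 75/49)*(-1329) = (48925/49)*(-1329) = -65021325/49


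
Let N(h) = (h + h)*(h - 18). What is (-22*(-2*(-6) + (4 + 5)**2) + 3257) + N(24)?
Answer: 1499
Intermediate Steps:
N(h) = 2*h*(-18 + h) (N(h) = (2*h)*(-18 + h) = 2*h*(-18 + h))
(-22*(-2*(-6) + (4 + 5)**2) + 3257) + N(24) = (-22*(-2*(-6) + (4 + 5)**2) + 3257) + 2*24*(-18 + 24) = (-22*(12 + 9**2) + 3257) + 2*24*6 = (-22*(12 + 81) + 3257) + 288 = (-22*93 + 3257) + 288 = (-2046 + 3257) + 288 = 1211 + 288 = 1499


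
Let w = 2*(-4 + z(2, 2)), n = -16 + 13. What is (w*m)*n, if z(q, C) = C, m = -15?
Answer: -180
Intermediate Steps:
n = -3
w = -4 (w = 2*(-4 + 2) = 2*(-2) = -4)
(w*m)*n = -4*(-15)*(-3) = 60*(-3) = -180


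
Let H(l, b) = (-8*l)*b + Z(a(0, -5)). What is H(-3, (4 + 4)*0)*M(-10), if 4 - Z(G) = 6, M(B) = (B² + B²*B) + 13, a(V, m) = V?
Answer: 1774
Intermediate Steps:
M(B) = 13 + B² + B³ (M(B) = (B² + B³) + 13 = 13 + B² + B³)
Z(G) = -2 (Z(G) = 4 - 1*6 = 4 - 6 = -2)
H(l, b) = -2 - 8*b*l (H(l, b) = (-8*l)*b - 2 = -8*b*l - 2 = -2 - 8*b*l)
H(-3, (4 + 4)*0)*M(-10) = (-2 - 8*(4 + 4)*0*(-3))*(13 + (-10)² + (-10)³) = (-2 - 8*8*0*(-3))*(13 + 100 - 1000) = (-2 - 8*0*(-3))*(-887) = (-2 + 0)*(-887) = -2*(-887) = 1774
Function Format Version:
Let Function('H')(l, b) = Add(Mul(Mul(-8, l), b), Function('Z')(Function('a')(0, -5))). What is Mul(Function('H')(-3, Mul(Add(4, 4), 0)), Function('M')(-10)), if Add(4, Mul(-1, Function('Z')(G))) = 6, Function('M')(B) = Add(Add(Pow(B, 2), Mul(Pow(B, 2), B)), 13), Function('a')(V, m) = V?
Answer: 1774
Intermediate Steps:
Function('M')(B) = Add(13, Pow(B, 2), Pow(B, 3)) (Function('M')(B) = Add(Add(Pow(B, 2), Pow(B, 3)), 13) = Add(13, Pow(B, 2), Pow(B, 3)))
Function('Z')(G) = -2 (Function('Z')(G) = Add(4, Mul(-1, 6)) = Add(4, -6) = -2)
Function('H')(l, b) = Add(-2, Mul(-8, b, l)) (Function('H')(l, b) = Add(Mul(Mul(-8, l), b), -2) = Add(Mul(-8, b, l), -2) = Add(-2, Mul(-8, b, l)))
Mul(Function('H')(-3, Mul(Add(4, 4), 0)), Function('M')(-10)) = Mul(Add(-2, Mul(-8, Mul(Add(4, 4), 0), -3)), Add(13, Pow(-10, 2), Pow(-10, 3))) = Mul(Add(-2, Mul(-8, Mul(8, 0), -3)), Add(13, 100, -1000)) = Mul(Add(-2, Mul(-8, 0, -3)), -887) = Mul(Add(-2, 0), -887) = Mul(-2, -887) = 1774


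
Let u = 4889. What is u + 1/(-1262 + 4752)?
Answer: 17062611/3490 ≈ 4889.0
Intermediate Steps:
u + 1/(-1262 + 4752) = 4889 + 1/(-1262 + 4752) = 4889 + 1/3490 = 17062611/3490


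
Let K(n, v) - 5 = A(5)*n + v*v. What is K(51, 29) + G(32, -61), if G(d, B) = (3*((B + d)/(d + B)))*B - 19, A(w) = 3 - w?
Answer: 542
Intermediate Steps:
K(n, v) = 5 + v**2 - 2*n (K(n, v) = 5 + ((3 - 1*5)*n + v*v) = 5 + ((3 - 5)*n + v**2) = 5 + (-2*n + v**2) = 5 + (v**2 - 2*n) = 5 + v**2 - 2*n)
G(d, B) = -19 + 3*B (G(d, B) = (3*((B + d)/(B + d)))*B - 19 = (3*1)*B - 19 = 3*B - 19 = -19 + 3*B)
K(51, 29) + G(32, -61) = (5 + 29**2 - 2*51) + (-19 + 3*(-61)) = (5 + 841 - 102) + (-19 - 183) = 744 - 202 = 542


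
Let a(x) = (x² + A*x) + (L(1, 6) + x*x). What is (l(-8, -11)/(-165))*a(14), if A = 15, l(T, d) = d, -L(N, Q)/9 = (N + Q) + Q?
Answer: 97/3 ≈ 32.333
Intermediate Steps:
L(N, Q) = -18*Q - 9*N (L(N, Q) = -9*((N + Q) + Q) = -9*(N + 2*Q) = -18*Q - 9*N)
a(x) = -117 + 2*x² + 15*x (a(x) = (x² + 15*x) + ((-18*6 - 9*1) + x*x) = (x² + 15*x) + ((-108 - 9) + x²) = (x² + 15*x) + (-117 + x²) = -117 + 2*x² + 15*x)
(l(-8, -11)/(-165))*a(14) = (-11/(-165))*(-117 + 2*14² + 15*14) = (-11*(-1/165))*(-117 + 2*196 + 210) = (-117 + 392 + 210)/15 = (1/15)*485 = 97/3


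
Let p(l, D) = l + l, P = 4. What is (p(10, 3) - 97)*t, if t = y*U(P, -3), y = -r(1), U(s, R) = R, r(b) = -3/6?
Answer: 231/2 ≈ 115.50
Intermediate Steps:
r(b) = -½ (r(b) = -3*⅙ = -½)
p(l, D) = 2*l
y = ½ (y = -1*(-½) = ½ ≈ 0.50000)
t = -3/2 (t = (½)*(-3) = -3/2 ≈ -1.5000)
(p(10, 3) - 97)*t = (2*10 - 97)*(-3/2) = (20 - 97)*(-3/2) = -77*(-3/2) = 231/2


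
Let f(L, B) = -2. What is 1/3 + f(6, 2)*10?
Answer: -59/3 ≈ -19.667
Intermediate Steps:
1/3 + f(6, 2)*10 = 1/3 - 2*10 = 1*(⅓) - 20 = ⅓ - 20 = -59/3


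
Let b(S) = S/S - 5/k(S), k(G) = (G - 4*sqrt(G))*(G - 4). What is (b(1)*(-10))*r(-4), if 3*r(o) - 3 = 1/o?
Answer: -110/27 ≈ -4.0741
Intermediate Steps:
r(o) = 1 + 1/(3*o)
k(G) = (-4 + G)*(G - 4*sqrt(G)) (k(G) = (G - 4*sqrt(G))*(-4 + G) = (-4 + G)*(G - 4*sqrt(G)))
b(S) = 1 - 5/(S**2 - 4*S - 4*S**(3/2) + 16*sqrt(S)) (b(S) = S/S - 5/(S**2 - 4*S - 4*S**(3/2) + 16*sqrt(S)) = 1 - 5/(S**2 - 4*S - 4*S**(3/2) + 16*sqrt(S)))
(b(1)*(-10))*r(-4) = ((1 + 5/(-1*1**2 - 16*sqrt(1) + 4*1 + 4*1**(3/2)))*(-10))*((1/3 - 4)/(-4)) = ((1 + 5/(-1*1 - 16*1 + 4 + 4*1))*(-10))*(-1/4*(-11/3)) = ((1 + 5/(-1 - 16 + 4 + 4))*(-10))*(11/12) = ((1 + 5/(-9))*(-10))*(11/12) = ((1 + 5*(-1/9))*(-10))*(11/12) = ((1 - 5/9)*(-10))*(11/12) = ((4/9)*(-10))*(11/12) = -40/9*11/12 = -110/27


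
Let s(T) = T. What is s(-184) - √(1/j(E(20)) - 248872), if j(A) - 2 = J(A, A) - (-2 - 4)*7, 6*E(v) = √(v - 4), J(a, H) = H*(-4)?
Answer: -184 - 5*I*√38266555/62 ≈ -184.0 - 498.87*I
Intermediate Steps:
J(a, H) = -4*H
E(v) = √(-4 + v)/6 (E(v) = √(v - 4)/6 = √(-4 + v)/6)
j(A) = 44 - 4*A (j(A) = 2 + (-4*A - (-2 - 4)*7) = 2 + (-4*A - (-6)*7) = 2 + (-4*A - 1*(-42)) = 2 + (-4*A + 42) = 2 + (42 - 4*A) = 44 - 4*A)
s(-184) - √(1/j(E(20)) - 248872) = -184 - √(1/(44 - 2*√(-4 + 20)/3) - 248872) = -184 - √(1/(44 - 2*√16/3) - 248872) = -184 - √(1/(44 - 2*4/3) - 248872) = -184 - √(1/(44 - 4*⅔) - 248872) = -184 - √(1/(44 - 8/3) - 248872) = -184 - √(1/(124/3) - 248872) = -184 - √(3/124 - 248872) = -184 - √(-30860125/124) = -184 - 5*I*√38266555/62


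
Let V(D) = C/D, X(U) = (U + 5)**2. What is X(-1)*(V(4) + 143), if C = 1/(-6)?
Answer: 6862/3 ≈ 2287.3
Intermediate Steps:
X(U) = (5 + U)**2
C = -1/6 ≈ -0.16667
V(D) = -1/(6*D)
X(-1)*(V(4) + 143) = (5 - 1)**2*(-1/6/4 + 143) = 4**2*(-1/6*1/4 + 143) = 16*(-1/24 + 143) = 16*(3431/24) = 6862/3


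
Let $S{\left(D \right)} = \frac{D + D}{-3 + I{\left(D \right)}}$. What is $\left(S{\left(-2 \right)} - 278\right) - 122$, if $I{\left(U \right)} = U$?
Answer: $- \frac{1996}{5} \approx -399.2$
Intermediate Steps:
$S{\left(D \right)} = \frac{2 D}{-3 + D}$ ($S{\left(D \right)} = \frac{D + D}{-3 + D} = \frac{2 D}{-3 + D}$)
$\left(S{\left(-2 \right)} - 278\right) - 122 = \left(2 \left(-2\right) \frac{1}{-3 - 2} - 278\right) - 122 = \left(2 \left(-2\right) \frac{1}{-5} - 278\right) - 122 = \left(2 \left(-2\right) \left(- \frac{1}{5}\right) - 278\right) - 122 = \left(\frac{4}{5} - 278\right) - 122 = - \frac{1386}{5} - 122 = - \frac{1996}{5}$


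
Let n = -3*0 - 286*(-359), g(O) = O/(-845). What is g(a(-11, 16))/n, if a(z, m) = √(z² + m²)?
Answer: -√377/86759530 ≈ -2.2380e-7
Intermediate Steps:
a(z, m) = √(m² + z²)
g(O) = -O/845 (g(O) = O*(-1/845) = -O/845)
n = 102674 (n = 0 + 102674 = 102674)
g(a(-11, 16))/n = -√(16² + (-11)²)/845/102674 = -√(256 + 121)/845*(1/102674) = -√377/845*(1/102674) = -√377/86759530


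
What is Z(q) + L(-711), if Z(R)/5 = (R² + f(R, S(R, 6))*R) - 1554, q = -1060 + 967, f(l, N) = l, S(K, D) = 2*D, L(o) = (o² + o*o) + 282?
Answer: 1090044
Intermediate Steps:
L(o) = 282 + 2*o² (L(o) = (o² + o²) + 282 = 2*o² + 282 = 282 + 2*o²)
q = -93
Z(R) = -7770 + 10*R² (Z(R) = 5*((R² + R*R) - 1554) = 5*((R² + R²) - 1554) = 5*(2*R² - 1554) = 5*(-1554 + 2*R²) = -7770 + 10*R²)
Z(q) + L(-711) = (-7770 + 10*(-93)²) + (282 + 2*(-711)²) = (-7770 + 10*8649) + (282 + 2*505521) = (-7770 + 86490) + (282 + 1011042) = 78720 + 1011324 = 1090044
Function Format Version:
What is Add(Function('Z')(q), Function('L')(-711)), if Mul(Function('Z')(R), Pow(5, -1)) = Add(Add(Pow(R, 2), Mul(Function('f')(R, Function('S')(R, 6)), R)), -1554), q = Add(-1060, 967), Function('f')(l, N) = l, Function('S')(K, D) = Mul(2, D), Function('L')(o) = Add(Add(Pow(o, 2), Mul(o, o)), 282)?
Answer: 1090044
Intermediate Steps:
Function('L')(o) = Add(282, Mul(2, Pow(o, 2))) (Function('L')(o) = Add(Add(Pow(o, 2), Pow(o, 2)), 282) = Add(Mul(2, Pow(o, 2)), 282) = Add(282, Mul(2, Pow(o, 2))))
q = -93
Function('Z')(R) = Add(-7770, Mul(10, Pow(R, 2))) (Function('Z')(R) = Mul(5, Add(Add(Pow(R, 2), Mul(R, R)), -1554)) = Mul(5, Add(Add(Pow(R, 2), Pow(R, 2)), -1554)) = Mul(5, Add(Mul(2, Pow(R, 2)), -1554)) = Mul(5, Add(-1554, Mul(2, Pow(R, 2)))) = Add(-7770, Mul(10, Pow(R, 2))))
Add(Function('Z')(q), Function('L')(-711)) = Add(Add(-7770, Mul(10, Pow(-93, 2))), Add(282, Mul(2, Pow(-711, 2)))) = Add(Add(-7770, Mul(10, 8649)), Add(282, Mul(2, 505521))) = Add(Add(-7770, 86490), Add(282, 1011042)) = Add(78720, 1011324) = 1090044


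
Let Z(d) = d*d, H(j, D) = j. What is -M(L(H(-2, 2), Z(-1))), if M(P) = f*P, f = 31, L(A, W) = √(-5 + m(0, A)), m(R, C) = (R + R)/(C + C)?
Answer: -31*I*√5 ≈ -69.318*I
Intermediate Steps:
m(R, C) = R/C (m(R, C) = (2*R)/((2*C)) = (2*R)*(1/(2*C)) = R/C)
Z(d) = d²
L(A, W) = I*√5 (L(A, W) = √(-5 + 0/A) = √(-5 + 0) = √(-5) = I*√5)
M(P) = 31*P
-M(L(H(-2, 2), Z(-1))) = -31*I*√5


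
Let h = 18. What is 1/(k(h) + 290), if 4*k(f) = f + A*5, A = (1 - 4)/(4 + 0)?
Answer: 16/4697 ≈ 0.0034064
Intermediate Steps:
A = -¾ (A = -3/4 = -3*¼ = -¾ ≈ -0.75000)
k(f) = -15/16 + f/4 (k(f) = (f - ¾*5)/4 = (f - 15/4)/4 = (-15/4 + f)/4 = -15/16 + f/4)
1/(k(h) + 290) = 1/((-15/16 + (¼)*18) + 290) = 1/((-15/16 + 9/2) + 290) = 1/(57/16 + 290) = 1/(4697/16) = 16/4697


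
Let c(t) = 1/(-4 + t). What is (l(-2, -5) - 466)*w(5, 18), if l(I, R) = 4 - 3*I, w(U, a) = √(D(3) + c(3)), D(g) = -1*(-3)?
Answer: -456*√2 ≈ -644.88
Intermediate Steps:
D(g) = 3
w(U, a) = √2 (w(U, a) = √(3 + 1/(-4 + 3)) = √(3 + 1/(-1)) = √(3 - 1) = √2)
(l(-2, -5) - 466)*w(5, 18) = ((4 - 3*(-2)) - 466)*√2 = ((4 + 6) - 466)*√2 = (10 - 466)*√2 = -456*√2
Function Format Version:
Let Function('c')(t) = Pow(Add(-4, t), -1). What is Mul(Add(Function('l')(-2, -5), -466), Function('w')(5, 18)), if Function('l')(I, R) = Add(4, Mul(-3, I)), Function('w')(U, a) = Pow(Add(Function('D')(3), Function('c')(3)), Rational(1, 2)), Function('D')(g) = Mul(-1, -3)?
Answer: Mul(-456, Pow(2, Rational(1, 2))) ≈ -644.88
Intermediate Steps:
Function('D')(g) = 3
Function('w')(U, a) = Pow(2, Rational(1, 2)) (Function('w')(U, a) = Pow(Add(3, Pow(Add(-4, 3), -1)), Rational(1, 2)) = Pow(Add(3, Pow(-1, -1)), Rational(1, 2)) = Pow(Add(3, -1), Rational(1, 2)) = Pow(2, Rational(1, 2)))
Mul(Add(Function('l')(-2, -5), -466), Function('w')(5, 18)) = Mul(Add(Add(4, Mul(-3, -2)), -466), Pow(2, Rational(1, 2))) = Mul(Add(Add(4, 6), -466), Pow(2, Rational(1, 2))) = Mul(Add(10, -466), Pow(2, Rational(1, 2))) = Mul(-456, Pow(2, Rational(1, 2)))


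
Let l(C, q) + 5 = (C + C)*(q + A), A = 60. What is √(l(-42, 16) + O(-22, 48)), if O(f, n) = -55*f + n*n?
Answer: 5*I*√115 ≈ 53.619*I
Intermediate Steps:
O(f, n) = n² - 55*f (O(f, n) = -55*f + n² = n² - 55*f)
l(C, q) = -5 + 2*C*(60 + q) (l(C, q) = -5 + (C + C)*(q + 60) = -5 + (2*C)*(60 + q) = -5 + 2*C*(60 + q))
√(l(-42, 16) + O(-22, 48)) = √((-5 + 120*(-42) + 2*(-42)*16) + (48² - 55*(-22))) = √((-5 - 5040 - 1344) + (2304 + 1210)) = √(-6389 + 3514) = √(-2875) = 5*I*√115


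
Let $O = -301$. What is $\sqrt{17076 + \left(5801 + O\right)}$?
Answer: $4 \sqrt{1411} \approx 150.25$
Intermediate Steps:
$\sqrt{17076 + \left(5801 + O\right)} = \sqrt{17076 + \left(5801 - 301\right)} = \sqrt{17076 + 5500} = \sqrt{22576} = 4 \sqrt{1411}$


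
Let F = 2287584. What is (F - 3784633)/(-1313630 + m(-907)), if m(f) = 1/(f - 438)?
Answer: 2013530905/1766832351 ≈ 1.1396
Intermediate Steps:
m(f) = 1/(-438 + f)
(F - 3784633)/(-1313630 + m(-907)) = (2287584 - 3784633)/(-1313630 + 1/(-438 - 907)) = -1497049/(-1313630 + 1/(-1345)) = -1497049/(-1313630 - 1/1345) = -1497049/(-1766832351/1345) = -1497049*(-1345/1766832351) = 2013530905/1766832351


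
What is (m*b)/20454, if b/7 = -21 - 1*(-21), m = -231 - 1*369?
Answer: 0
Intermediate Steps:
m = -600 (m = -231 - 369 = -600)
b = 0 (b = 7*(-21 - 1*(-21)) = 7*(-21 + 21) = 7*0 = 0)
(m*b)/20454 = -600*0/20454 = 0*(1/20454) = 0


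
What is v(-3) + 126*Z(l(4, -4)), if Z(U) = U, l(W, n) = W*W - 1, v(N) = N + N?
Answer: 1884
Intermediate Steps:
v(N) = 2*N
l(W, n) = -1 + W² (l(W, n) = W² - 1 = -1 + W²)
v(-3) + 126*Z(l(4, -4)) = 2*(-3) + 126*(-1 + 4²) = -6 + 126*(-1 + 16) = -6 + 126*15 = -6 + 1890 = 1884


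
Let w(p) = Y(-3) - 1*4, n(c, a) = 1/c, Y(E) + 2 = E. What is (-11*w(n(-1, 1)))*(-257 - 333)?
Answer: -58410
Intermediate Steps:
Y(E) = -2 + E
w(p) = -9 (w(p) = (-2 - 3) - 1*4 = -5 - 4 = -9)
(-11*w(n(-1, 1)))*(-257 - 333) = (-11*(-9))*(-257 - 333) = 99*(-590) = -58410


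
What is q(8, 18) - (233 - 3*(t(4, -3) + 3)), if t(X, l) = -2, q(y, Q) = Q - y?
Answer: -220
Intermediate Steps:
q(8, 18) - (233 - 3*(t(4, -3) + 3)) = (18 - 1*8) - (233 - 3*(-2 + 3)) = (18 - 8) - (233 - 3) = 10 - (233 - 1*3) = 10 - (233 - 3) = 10 - 1*230 = 10 - 230 = -220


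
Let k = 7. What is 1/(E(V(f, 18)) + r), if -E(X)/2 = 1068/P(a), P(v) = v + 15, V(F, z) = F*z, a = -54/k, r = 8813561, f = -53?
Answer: 17/149825553 ≈ 1.1347e-7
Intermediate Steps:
a = -54/7 ≈ -7.7143
P(v) = 15 + v
E(X) = -4984/17 (E(X) = -2136/(15 - 54/7) = -2136/51/7 = -2136*7/51 = -2*2492/17 = -4984/17)
1/(E(V(f, 18)) + r) = 1/(-4984/17 + 8813561) = 1/(149825553/17) = 17/149825553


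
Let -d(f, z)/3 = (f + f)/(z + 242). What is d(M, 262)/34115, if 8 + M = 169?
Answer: -23/409380 ≈ -5.6182e-5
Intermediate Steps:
M = 161 (M = -8 + 169 = 161)
d(f, z) = -6*f/(242 + z) (d(f, z) = -3*(f + f)/(z + 242) = -3*2*f/(242 + z) = -6*f/(242 + z))
d(M, 262)/34115 = -6*161/(242 + 262)/34115 = -6*161/504*(1/34115) = -6*161*1/504*(1/34115) = -23/12*1/34115 = -23/409380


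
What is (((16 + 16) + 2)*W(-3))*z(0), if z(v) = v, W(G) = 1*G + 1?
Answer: 0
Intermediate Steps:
W(G) = 1 + G (W(G) = G + 1 = 1 + G)
(((16 + 16) + 2)*W(-3))*z(0) = (((16 + 16) + 2)*(1 - 3))*0 = ((32 + 2)*(-2))*0 = (34*(-2))*0 = -68*0 = 0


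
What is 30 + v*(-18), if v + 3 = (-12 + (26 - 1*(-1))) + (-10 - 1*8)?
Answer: 138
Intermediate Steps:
v = -6 (v = -3 + ((-12 + (26 - 1*(-1))) + (-10 - 1*8)) = -3 + ((-12 + (26 + 1)) + (-10 - 8)) = -3 + ((-12 + 27) - 18) = -3 + (15 - 18) = -3 - 3 = -6)
30 + v*(-18) = 30 - 6*(-18) = 30 + 108 = 138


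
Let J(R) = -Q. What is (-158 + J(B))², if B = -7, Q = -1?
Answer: 24649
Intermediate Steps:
J(R) = 1 (J(R) = -1*(-1) = 1)
(-158 + J(B))² = (-158 + 1)² = (-157)² = 24649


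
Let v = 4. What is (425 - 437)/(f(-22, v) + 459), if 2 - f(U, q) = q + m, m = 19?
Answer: -2/73 ≈ -0.027397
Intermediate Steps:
f(U, q) = -17 - q (f(U, q) = 2 - (q + 19) = 2 - (19 + q) = 2 + (-19 - q) = -17 - q)
(425 - 437)/(f(-22, v) + 459) = (425 - 437)/((-17 - 1*4) + 459) = -12/((-17 - 4) + 459) = -12/(-21 + 459) = -12/438 = -12*1/438 = -2/73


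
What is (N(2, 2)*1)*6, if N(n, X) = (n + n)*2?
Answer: 48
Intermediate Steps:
N(n, X) = 4*n (N(n, X) = (2*n)*2 = 4*n)
(N(2, 2)*1)*6 = ((4*2)*1)*6 = (8*1)*6 = 8*6 = 48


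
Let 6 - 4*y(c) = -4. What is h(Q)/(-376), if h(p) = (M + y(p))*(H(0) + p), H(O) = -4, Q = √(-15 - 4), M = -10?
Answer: -15/188 + 15*I*√19/752 ≈ -0.079787 + 0.086946*I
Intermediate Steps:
Q = I*√19 (Q = √(-19) = I*√19 ≈ 4.3589*I)
y(c) = 5/2 (y(c) = 3/2 - ¼*(-4) = 3/2 + 1 = 5/2)
h(p) = 30 - 15*p/2 (h(p) = (-10 + 5/2)*(-4 + p) = -15*(-4 + p)/2 = 30 - 15*p/2)
h(Q)/(-376) = (30 - 15*I*√19/2)/(-376) = (30 - 15*I*√19/2)*(-1/376) = -15/188 + 15*I*√19/752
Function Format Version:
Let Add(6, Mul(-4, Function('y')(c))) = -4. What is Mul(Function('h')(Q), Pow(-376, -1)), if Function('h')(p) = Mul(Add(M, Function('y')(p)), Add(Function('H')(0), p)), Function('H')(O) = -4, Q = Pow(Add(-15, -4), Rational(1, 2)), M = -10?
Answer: Add(Rational(-15, 188), Mul(Rational(15, 752), I, Pow(19, Rational(1, 2)))) ≈ Add(-0.079787, Mul(0.086946, I))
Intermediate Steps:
Q = Mul(I, Pow(19, Rational(1, 2))) (Q = Pow(-19, Rational(1, 2)) = Mul(I, Pow(19, Rational(1, 2))) ≈ Mul(4.3589, I))
Function('y')(c) = Rational(5, 2) (Function('y')(c) = Add(Rational(3, 2), Mul(Rational(-1, 4), -4)) = Add(Rational(3, 2), 1) = Rational(5, 2))
Function('h')(p) = Add(30, Mul(Rational(-15, 2), p)) (Function('h')(p) = Mul(Add(-10, Rational(5, 2)), Add(-4, p)) = Mul(Rational(-15, 2), Add(-4, p)) = Add(30, Mul(Rational(-15, 2), p)))
Mul(Function('h')(Q), Pow(-376, -1)) = Mul(Add(30, Mul(Rational(-15, 2), Mul(I, Pow(19, Rational(1, 2))))), Pow(-376, -1)) = Mul(Add(30, Mul(Rational(-15, 2), I, Pow(19, Rational(1, 2)))), Rational(-1, 376)) = Add(Rational(-15, 188), Mul(Rational(15, 752), I, Pow(19, Rational(1, 2))))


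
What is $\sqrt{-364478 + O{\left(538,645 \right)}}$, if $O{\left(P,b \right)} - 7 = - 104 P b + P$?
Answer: $i \sqrt{36452973} \approx 6037.6 i$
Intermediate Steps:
$O{\left(P,b \right)} = 7 + P - 104 P b$ ($O{\left(P,b \right)} = 7 + \left(- 104 P b + P\right) = 7 - \left(- P + 104 P b\right) = 7 + P - 104 P b$)
$\sqrt{-364478 + O{\left(538,645 \right)}} = \sqrt{-364478 + \left(7 + 538 - 55952 \cdot 645\right)} = \sqrt{-364478 + \left(7 + 538 - 36089040\right)} = \sqrt{-364478 - 36088495} = \sqrt{-36452973} = i \sqrt{36452973}$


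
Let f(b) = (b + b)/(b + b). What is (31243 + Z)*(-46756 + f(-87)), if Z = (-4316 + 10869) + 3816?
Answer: -1945569060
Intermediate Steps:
f(b) = 1 (f(b) = (2*b)/((2*b)) = (2*b)*(1/(2*b)) = 1)
Z = 10369 (Z = 6553 + 3816 = 10369)
(31243 + Z)*(-46756 + f(-87)) = (31243 + 10369)*(-46756 + 1) = 41612*(-46755) = -1945569060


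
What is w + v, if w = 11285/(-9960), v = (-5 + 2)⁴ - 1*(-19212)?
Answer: 38429399/1992 ≈ 19292.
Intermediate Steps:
v = 19293 (v = (-3)⁴ + 19212 = 81 + 19212 = 19293)
w = -2257/1992 (w = 11285*(-1/9960) = -2257/1992 ≈ -1.1330)
w + v = -2257/1992 + 19293 = 38429399/1992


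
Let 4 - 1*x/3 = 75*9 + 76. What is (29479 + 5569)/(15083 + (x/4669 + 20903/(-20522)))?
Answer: 3358201856464/1445067513185 ≈ 2.3239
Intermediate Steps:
x = -2241 (x = 12 - 3*(75*9 + 76) = 12 - 3*(675 + 76) = 12 - 3*751 = 12 - 2253 = -2241)
(29479 + 5569)/(15083 + (x/4669 + 20903/(-20522))) = (29479 + 5569)/(15083 + (-2241/4669 + 20903/(-20522))) = 35048/(15083 + (-2241*1/4669 + 20903*(-1/20522))) = 35048/(15083 + (-2241/4669 - 20903/20522)) = 35048/(15083 - 143585909/95817218) = 35048/(1445067513185/95817218) = 35048*(95817218/1445067513185) = 3358201856464/1445067513185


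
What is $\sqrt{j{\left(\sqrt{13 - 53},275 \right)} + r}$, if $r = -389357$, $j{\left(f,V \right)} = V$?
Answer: $i \sqrt{389082} \approx 623.76 i$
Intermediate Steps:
$\sqrt{j{\left(\sqrt{13 - 53},275 \right)} + r} = \sqrt{275 - 389357} = \sqrt{-389082} = i \sqrt{389082}$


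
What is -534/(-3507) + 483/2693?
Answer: 1043981/3148117 ≈ 0.33162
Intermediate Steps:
-534/(-3507) + 483/2693 = -534*(-1/3507) + 483*(1/2693) = 178/1169 + 483/2693 = 1043981/3148117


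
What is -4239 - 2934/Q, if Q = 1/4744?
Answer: -13923135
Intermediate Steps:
Q = 1/4744 ≈ 0.00021079
-4239 - 2934/Q = -4239 - 2934/1/4744 = -4239 - 2934*4744 = -4239 - 13918896 = -13923135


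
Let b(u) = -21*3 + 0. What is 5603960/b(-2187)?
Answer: -5603960/63 ≈ -88952.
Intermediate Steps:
b(u) = -63 (b(u) = -63 + 0 = -63)
5603960/b(-2187) = 5603960/(-63) = 5603960*(-1/63) = -5603960/63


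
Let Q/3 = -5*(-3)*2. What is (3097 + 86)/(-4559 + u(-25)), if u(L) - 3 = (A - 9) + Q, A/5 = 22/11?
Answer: -3183/4465 ≈ -0.71288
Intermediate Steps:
A = 10 (A = 5*(22/11) = 5*(22*(1/11)) = 5*2 = 10)
Q = 90 (Q = 3*(-5*(-3)*2) = 3*(15*2) = 3*30 = 90)
u(L) = 94 (u(L) = 3 + ((10 - 9) + 90) = 3 + (1 + 90) = 3 + 91 = 94)
(3097 + 86)/(-4559 + u(-25)) = (3097 + 86)/(-4559 + 94) = 3183/(-4465) = 3183*(-1/4465) = -3183/4465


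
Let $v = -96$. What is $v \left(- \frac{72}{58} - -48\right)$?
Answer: $- \frac{130176}{29} \approx -4488.8$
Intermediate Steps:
$v \left(- \frac{72}{58} - -48\right) = - 96 \left(- \frac{72}{58} - -48\right) = - 96 \left(\left(-72\right) \frac{1}{58} + 48\right) = - 96 \left(- \frac{36}{29} + 48\right) = \left(-96\right) \frac{1356}{29} = - \frac{130176}{29}$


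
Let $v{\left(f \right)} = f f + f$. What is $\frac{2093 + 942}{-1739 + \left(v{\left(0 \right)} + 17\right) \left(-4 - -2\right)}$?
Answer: $- \frac{3035}{1773} \approx -1.7118$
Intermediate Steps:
$v{\left(f \right)} = f + f^{2}$ ($v{\left(f \right)} = f^{2} + f = f + f^{2}$)
$\frac{2093 + 942}{-1739 + \left(v{\left(0 \right)} + 17\right) \left(-4 - -2\right)} = \frac{2093 + 942}{-1739 + \left(0 \left(1 + 0\right) + 17\right) \left(-4 - -2\right)} = \frac{3035}{-1739 + \left(0 \cdot 1 + 17\right) \left(-4 + 2\right)} = \frac{3035}{-1739 + \left(0 + 17\right) \left(-2\right)} = \frac{3035}{-1739 + 17 \left(-2\right)} = \frac{3035}{-1739 - 34} = \frac{3035}{-1773} = 3035 \left(- \frac{1}{1773}\right) = - \frac{3035}{1773}$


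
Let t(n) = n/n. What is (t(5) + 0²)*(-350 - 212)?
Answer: -562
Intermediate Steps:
t(n) = 1
(t(5) + 0²)*(-350 - 212) = (1 + 0²)*(-350 - 212) = (1 + 0)*(-562) = 1*(-562) = -562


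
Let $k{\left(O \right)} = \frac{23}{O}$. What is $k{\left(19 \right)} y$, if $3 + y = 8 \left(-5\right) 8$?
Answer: $-391$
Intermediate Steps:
$y = -323$ ($y = -3 + 8 \left(-5\right) 8 = -3 - 320 = -323$)
$k{\left(19 \right)} y = \frac{23}{19} \left(-323\right) = -391$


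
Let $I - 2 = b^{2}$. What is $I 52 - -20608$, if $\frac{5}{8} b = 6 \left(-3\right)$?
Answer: $\frac{1596072}{25} \approx 63843.0$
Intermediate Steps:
$b = - \frac{144}{5}$ ($b = \frac{8 \cdot 6 \left(-3\right)}{5} = \frac{8}{5} \left(-18\right) = - \frac{144}{5} \approx -28.8$)
$I = \frac{20786}{25}$ ($I = 2 + \left(- \frac{144}{5}\right)^{2} = 2 + \frac{20736}{25} = \frac{20786}{25} \approx 831.44$)
$I 52 - -20608 = \frac{20786}{25} \cdot 52 - -20608 = \frac{1080872}{25} + 20608 = \frac{1596072}{25}$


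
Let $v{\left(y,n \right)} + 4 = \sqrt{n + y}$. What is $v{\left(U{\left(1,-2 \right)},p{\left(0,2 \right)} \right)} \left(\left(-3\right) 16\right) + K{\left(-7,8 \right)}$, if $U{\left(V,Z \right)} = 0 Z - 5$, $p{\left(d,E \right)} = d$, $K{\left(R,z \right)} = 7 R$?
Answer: $143 - 48 i \sqrt{5} \approx 143.0 - 107.33 i$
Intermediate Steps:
$U{\left(V,Z \right)} = -5$ ($U{\left(V,Z \right)} = 0 - 5 = -5$)
$v{\left(y,n \right)} = -4 + \sqrt{n + y}$
$v{\left(U{\left(1,-2 \right)},p{\left(0,2 \right)} \right)} \left(\left(-3\right) 16\right) + K{\left(-7,8 \right)} = \left(-4 + \sqrt{0 - 5}\right) \left(\left(-3\right) 16\right) + 7 \left(-7\right) = \left(-4 + \sqrt{-5}\right) \left(-48\right) - 49 = \left(-4 + i \sqrt{5}\right) \left(-48\right) - 49 = \left(192 - 48 i \sqrt{5}\right) - 49 = 143 - 48 i \sqrt{5}$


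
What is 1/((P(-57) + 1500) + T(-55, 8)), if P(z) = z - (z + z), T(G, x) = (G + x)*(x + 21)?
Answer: 1/194 ≈ 0.0051546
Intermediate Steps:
T(G, x) = (21 + x)*(G + x) (T(G, x) = (G + x)*(21 + x) = (21 + x)*(G + x))
P(z) = -z (P(z) = z - 2*z = -z)
1/((P(-57) + 1500) + T(-55, 8)) = 1/((-1*(-57) + 1500) + (8**2 + 21*(-55) + 21*8 - 55*8)) = 1/((57 + 1500) + (64 - 1155 + 168 - 440)) = 1/(1557 - 1363) = 1/194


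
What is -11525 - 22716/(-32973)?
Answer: -126663703/10991 ≈ -11524.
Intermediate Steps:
-11525 - 22716/(-32973) = -11525 - 22716*(-1)/32973 = -11525 - 1*(-7572/10991) = -11525 + 7572/10991 = -126663703/10991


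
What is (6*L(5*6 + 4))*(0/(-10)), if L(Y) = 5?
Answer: 0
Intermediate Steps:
(6*L(5*6 + 4))*(0/(-10)) = (6*5)*(0/(-10)) = 30*(0*(-⅒)) = 30*0 = 0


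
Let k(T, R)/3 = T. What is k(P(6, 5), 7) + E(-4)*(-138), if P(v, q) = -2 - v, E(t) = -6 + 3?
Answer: 390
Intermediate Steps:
E(t) = -3
k(T, R) = 3*T
k(P(6, 5), 7) + E(-4)*(-138) = 3*(-2 - 1*6) - 3*(-138) = 3*(-2 - 6) + 414 = 3*(-8) + 414 = -24 + 414 = 390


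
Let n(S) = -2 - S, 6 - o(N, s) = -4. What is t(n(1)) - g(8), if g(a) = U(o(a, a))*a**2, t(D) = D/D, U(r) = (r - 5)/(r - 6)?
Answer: -79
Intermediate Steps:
o(N, s) = 10 (o(N, s) = 6 - 1*(-4) = 6 + 4 = 10)
U(r) = (-5 + r)/(-6 + r)
t(D) = 1
g(a) = 5*a**2/4 (g(a) = ((-5 + 10)/(-6 + 10))*a**2 = (5/4)*a**2 = ((1/4)*5)*a**2 = 5*a**2/4)
t(n(1)) - g(8) = 1 - 5*8**2/4 = 1 - 5*64/4 = 1 - 1*80 = 1 - 80 = -79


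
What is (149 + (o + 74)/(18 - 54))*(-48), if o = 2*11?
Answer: -7024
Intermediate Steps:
o = 22
(149 + (o + 74)/(18 - 54))*(-48) = (149 + (22 + 74)/(18 - 54))*(-48) = (149 + 96/(-36))*(-48) = (149 + 96*(-1/36))*(-48) = (149 - 8/3)*(-48) = (439/3)*(-48) = -7024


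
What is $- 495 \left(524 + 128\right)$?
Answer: $-322740$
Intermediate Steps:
$- 495 \left(524 + 128\right) = \left(-495\right) 652 = -322740$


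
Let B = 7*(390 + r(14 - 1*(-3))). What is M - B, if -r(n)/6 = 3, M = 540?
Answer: -2064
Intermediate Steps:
r(n) = -18 (r(n) = -6*3 = -18)
B = 2604 (B = 7*(390 - 18) = 7*372 = 2604)
M - B = 540 - 1*2604 = 540 - 2604 = -2064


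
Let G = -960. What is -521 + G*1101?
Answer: -1057481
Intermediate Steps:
-521 + G*1101 = -521 - 960*1101 = -521 - 1056960 = -1057481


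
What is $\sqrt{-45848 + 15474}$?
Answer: $i \sqrt{30374} \approx 174.28 i$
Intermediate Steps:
$\sqrt{-45848 + 15474} = \sqrt{-30374} = i \sqrt{30374}$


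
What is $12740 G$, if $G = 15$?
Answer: $191100$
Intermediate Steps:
$12740 G = 12740 \cdot 15 = 191100$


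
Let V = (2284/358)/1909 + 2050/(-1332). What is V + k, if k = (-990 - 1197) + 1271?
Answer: -208812339019/227579526 ≈ -917.54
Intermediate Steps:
k = -916 (k = -2187 + 1271 = -916)
V = -349493203/227579526 (V = (2284*(1/358))*(1/1909) + 2050*(-1/1332) = (1142/179)*(1/1909) - 1025/666 = 1142/341711 - 1025/666 = -349493203/227579526 ≈ -1.5357)
V + k = -349493203/227579526 - 916 = -208812339019/227579526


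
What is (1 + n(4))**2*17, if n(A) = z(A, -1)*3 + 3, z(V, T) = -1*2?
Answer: 68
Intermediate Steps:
z(V, T) = -2
n(A) = -3 (n(A) = -2*3 + 3 = -6 + 3 = -3)
(1 + n(4))**2*17 = (1 - 3)**2*17 = (-2)**2*17 = 4*17 = 68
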